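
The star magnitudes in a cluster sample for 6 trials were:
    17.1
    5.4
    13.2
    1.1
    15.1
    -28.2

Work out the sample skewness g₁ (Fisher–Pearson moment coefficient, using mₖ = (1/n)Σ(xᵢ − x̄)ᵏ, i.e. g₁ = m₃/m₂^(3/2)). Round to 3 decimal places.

-1.309

x̄ = (17.1 + 5.4 + 13.2 + 1.1 + 15.1 - 28.2) / 6 = 3.9500
deviations (xᵢ − x̄): 13.1500, 1.4500, 9.2500, -2.8500, 11.1500, -32.1500
Σ(xᵢ − x̄)² = 1426.6550 ⇒ m₂ = 1426.6550/6 = 237.77583
Σ(xᵢ − x̄)³ = -28799.4840 ⇒ m₃ = -28799.4840/6 = -4799.91400
m₂^(3/2) = 237.77583^(1.5) = 3666.49898
g₁ = m₃ / m₂^(3/2) = -4799.91400 / 3666.49898 ≈ -1.309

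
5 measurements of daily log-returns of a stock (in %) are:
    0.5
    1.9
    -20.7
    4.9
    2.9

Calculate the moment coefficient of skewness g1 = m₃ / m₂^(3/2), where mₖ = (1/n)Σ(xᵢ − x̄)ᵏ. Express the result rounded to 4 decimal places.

-1.4127

x̄ = (0.5 + 1.9 - 20.7 + 4.9 + 2.9) / 5 = -2.1000
deviations (xᵢ − x̄): 2.6000, 4.0000, -18.6000, 7.0000, 5.0000
Σ(xᵢ − x̄)² = 442.7200 ⇒ m₂ = 442.7200/5 = 88.54400
Σ(xᵢ − x̄)³ = -5885.2800 ⇒ m₃ = -5885.2800/5 = -1177.05600
m₂^(3/2) = 88.54400^(1.5) = 833.17975
g1 = m₃ / m₂^(3/2) = -1177.05600 / 833.17975 ≈ -1.4127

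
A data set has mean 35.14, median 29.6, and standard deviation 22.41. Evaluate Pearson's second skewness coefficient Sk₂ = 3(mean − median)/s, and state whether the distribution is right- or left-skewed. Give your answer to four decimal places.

Sk₂ = 3(35.14 − 29.6) / 22.41 = 3 × 5.5400 / 22.41
    = 16.6200 / 22.41 ≈ 0.7416
Sk₂ > 0 ⇒ mean > median ⇒ right-skewed (positive skew).

0.7416, right-skewed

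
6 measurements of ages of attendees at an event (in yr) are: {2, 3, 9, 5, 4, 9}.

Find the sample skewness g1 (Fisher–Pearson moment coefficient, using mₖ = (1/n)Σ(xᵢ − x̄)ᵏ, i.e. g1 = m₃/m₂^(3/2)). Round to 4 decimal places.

x̄ = (2 + 3 + 9 + 5 + 4 + 9) / 6 = 5.3333
deviations (xᵢ − x̄): -3.3333, -2.3333, 3.6667, -0.3333, -1.3333, 3.6667
Σ(xᵢ − x̄)² = 45.3333 ⇒ m₂ = 45.3333/6 = 7.55556
Σ(xᵢ − x̄)³ = 46.4444 ⇒ m₃ = 46.4444/6 = 7.74074
m₂^(3/2) = 7.55556^(1.5) = 20.76824
g1 = m₃ / m₂^(3/2) = 7.74074 / 20.76824 ≈ 0.3727

0.3727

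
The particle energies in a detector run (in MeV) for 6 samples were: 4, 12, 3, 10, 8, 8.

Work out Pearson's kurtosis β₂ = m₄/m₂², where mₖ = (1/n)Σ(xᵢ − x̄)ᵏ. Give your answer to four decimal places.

x̄ = 7.5000
Σ(xᵢ − x̄)² = 59.5000 ⇒ m₂ = 9.91667
Σ(xᵢ − x̄)⁴ = 1009.3750 ⇒ m₄ = 168.22917
m₂² = 98.34028
β₂ = m₄/m₂² = 168.22917 / 98.34028 ≈ 1.7107

1.7107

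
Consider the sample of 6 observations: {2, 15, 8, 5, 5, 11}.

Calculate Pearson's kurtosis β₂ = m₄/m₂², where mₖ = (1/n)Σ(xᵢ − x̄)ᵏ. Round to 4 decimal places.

x̄ = 7.6667
Σ(xᵢ − x̄)² = 111.3333 ⇒ m₂ = 18.55556
Σ(xᵢ − x̄)⁴ = 4147.7778 ⇒ m₄ = 691.29630
m₂² = 344.30864
β₂ = m₄/m₂² = 691.29630 / 344.30864 ≈ 2.0078

2.0078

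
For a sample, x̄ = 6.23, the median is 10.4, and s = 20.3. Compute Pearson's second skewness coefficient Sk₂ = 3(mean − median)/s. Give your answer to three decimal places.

Sk₂ = 3(6.23 − 10.4) / 20.3 = 3 × -4.1700 / 20.3
    = -12.5100 / 20.3 ≈ -0.616

-0.616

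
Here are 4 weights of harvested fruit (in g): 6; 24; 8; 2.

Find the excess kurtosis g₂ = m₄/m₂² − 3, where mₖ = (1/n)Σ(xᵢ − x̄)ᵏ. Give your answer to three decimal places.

-0.817

x̄ = 10.0000
Σ(xᵢ − x̄)² = 280.0000 ⇒ m₂ = 70.00000
Σ(xᵢ − x̄)⁴ = 42784.0000 ⇒ m₄ = 10696.00000
m₂² = 4900.00000
g₂ = m₄/m₂² − 3 = 2.18286 − 3 ≈ -0.817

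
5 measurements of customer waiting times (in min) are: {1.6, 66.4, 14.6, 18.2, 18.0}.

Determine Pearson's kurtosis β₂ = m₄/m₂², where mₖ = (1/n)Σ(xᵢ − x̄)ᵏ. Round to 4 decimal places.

2.9447

x̄ = 23.7600
Σ(xᵢ − x̄)² = 2457.2320 ⇒ m₂ = 491.44640
Σ(xᵢ − x̄)⁴ = 3555982.6714 ⇒ m₄ = 711196.53428
m₂² = 241519.56407
β₂ = m₄/m₂² = 711196.53428 / 241519.56407 ≈ 2.9447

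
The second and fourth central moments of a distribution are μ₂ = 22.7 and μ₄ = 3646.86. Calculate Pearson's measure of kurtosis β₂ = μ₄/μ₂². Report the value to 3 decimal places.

μ₂² = 22.7² = 515.29000
μ₄/μ₂² = 3646.86 / 515.29000 = 7.07730
β₂ ≈ 7.077

7.077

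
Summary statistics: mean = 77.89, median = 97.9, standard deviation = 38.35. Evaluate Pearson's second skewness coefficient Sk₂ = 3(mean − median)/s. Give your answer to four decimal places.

-1.5653

Sk₂ = 3(77.89 − 97.9) / 38.35 = 3 × -20.0100 / 38.35
    = -60.0300 / 38.35 ≈ -1.5653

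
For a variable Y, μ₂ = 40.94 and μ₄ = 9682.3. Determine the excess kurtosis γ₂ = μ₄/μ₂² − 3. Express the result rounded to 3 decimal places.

μ₂² = 40.94² = 1676.08360
μ₄/μ₂² = 9682.3 / 1676.08360 = 5.77674
γ₂ = 5.77674 − 3 ≈ 2.777

2.777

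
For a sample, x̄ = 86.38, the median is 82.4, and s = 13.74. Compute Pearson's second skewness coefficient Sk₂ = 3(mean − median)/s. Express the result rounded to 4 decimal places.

Sk₂ = 3(86.38 − 82.4) / 13.74 = 3 × 3.9800 / 13.74
    = 11.9400 / 13.74 ≈ 0.8690

0.8690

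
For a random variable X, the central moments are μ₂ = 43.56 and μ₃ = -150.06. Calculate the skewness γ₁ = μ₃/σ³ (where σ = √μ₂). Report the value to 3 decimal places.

σ = √μ₂ = √43.56 = 6.60000
σ³ = μ₂^(3/2) = 287.49600
γ₁ = μ₃/σ³ = -150.06 / 287.49600 ≈ -0.522

-0.522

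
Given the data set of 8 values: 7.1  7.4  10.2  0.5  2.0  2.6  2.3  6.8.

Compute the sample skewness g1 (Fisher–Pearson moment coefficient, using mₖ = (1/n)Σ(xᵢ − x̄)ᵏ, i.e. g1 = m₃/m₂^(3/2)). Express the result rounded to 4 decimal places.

x̄ = (7.1 + 7.4 + 10.2 + 0.5 + 2.0 + 2.6 + 2.3 + 6.8) / 8 = 4.8625
deviations (xᵢ − x̄): 2.2375, 2.5375, 5.3375, -4.3625, -2.8625, -2.2625, -2.5625, 1.9375
Σ(xᵢ − x̄)² = 82.5988 ⇒ m₂ = 82.5988/8 = 10.32484
Σ(xᵢ − x̄)³ = 51.9858 ⇒ m₃ = 51.9858/8 = 6.49822
m₂^(3/2) = 10.32484^(1.5) = 33.17609
g1 = m₃ / m₂^(3/2) = 6.49822 / 33.17609 ≈ 0.1959

0.1959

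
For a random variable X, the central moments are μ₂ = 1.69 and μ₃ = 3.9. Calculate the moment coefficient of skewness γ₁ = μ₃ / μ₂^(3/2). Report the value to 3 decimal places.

1.775

σ = √μ₂ = √1.69 = 1.30000
σ³ = μ₂^(3/2) = 2.19700
γ₁ = μ₃/σ³ = 3.9 / 2.19700 ≈ 1.775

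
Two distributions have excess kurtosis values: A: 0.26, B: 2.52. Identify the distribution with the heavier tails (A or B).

Higher excess kurtosis ⇒ heavier tails relative to the normal distribution.
0.26 vs 2.52: the larger is 2.52, so B has heavier tails.

B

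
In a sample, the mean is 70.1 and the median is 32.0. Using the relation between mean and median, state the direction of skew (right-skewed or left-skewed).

mean − median = 70.1 − 32.0 = 38.1
mean > median ⇒ the longer tail is on the right ⇒ right-skewed (positively skewed).

right-skewed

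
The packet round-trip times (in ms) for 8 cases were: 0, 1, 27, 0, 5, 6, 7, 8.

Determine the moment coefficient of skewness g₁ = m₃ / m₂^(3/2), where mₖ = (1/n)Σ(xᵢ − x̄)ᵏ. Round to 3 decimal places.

x̄ = (0 + 1 + 27 + 0 + 5 + 6 + 7 + 8) / 8 = 6.7500
deviations (xᵢ − x̄): -6.7500, -5.7500, 20.2500, -6.7500, -1.7500, -0.7500, 0.2500, 1.2500
Σ(xᵢ − x̄)² = 539.5000 ⇒ m₂ = 539.5000/8 = 67.43750
Σ(xᵢ − x̄)³ = 7494.7500 ⇒ m₃ = 7494.7500/8 = 936.84375
m₂^(3/2) = 67.43750^(1.5) = 553.79903
g₁ = m₃ / m₂^(3/2) = 936.84375 / 553.79903 ≈ 1.692

1.692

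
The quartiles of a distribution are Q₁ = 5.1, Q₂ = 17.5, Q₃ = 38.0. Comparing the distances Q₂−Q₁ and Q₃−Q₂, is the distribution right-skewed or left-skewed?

right-skewed

Q₂ − Q₁ = 12.4;  Q₃ − Q₂ = 20.5
Q₃ − Q₂ > Q₂ − Q₁ ⇒ the upper half is more spread out ⇒ right-skewed.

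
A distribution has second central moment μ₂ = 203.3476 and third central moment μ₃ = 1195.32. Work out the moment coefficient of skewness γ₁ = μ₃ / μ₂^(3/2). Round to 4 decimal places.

0.4122

σ = √μ₂ = √203.3476 = 14.26000
σ³ = μ₂^(3/2) = 2899.73678
γ₁ = μ₃/σ³ = 1195.32 / 2899.73678 ≈ 0.4122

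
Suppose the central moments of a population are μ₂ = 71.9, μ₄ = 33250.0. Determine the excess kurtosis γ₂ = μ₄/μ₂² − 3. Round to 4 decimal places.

μ₂² = 71.9² = 5169.61000
μ₄/μ₂² = 33250.0 / 5169.61000 = 6.43182
γ₂ = 6.43182 − 3 ≈ 3.4318

3.4318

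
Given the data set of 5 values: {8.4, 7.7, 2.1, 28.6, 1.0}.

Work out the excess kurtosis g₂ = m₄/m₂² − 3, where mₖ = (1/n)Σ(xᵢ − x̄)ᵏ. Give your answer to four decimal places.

x̄ = 9.5600
Σ(xᵢ − x̄)² = 496.2520 ⇒ m₂ = 99.25040
Σ(xᵢ − x̄)⁴ = 139901.8110 ⇒ m₄ = 27980.36220
m₂² = 9850.64190
g₂ = m₄/m₂² − 3 = 2.84046 − 3 ≈ -0.1595

-0.1595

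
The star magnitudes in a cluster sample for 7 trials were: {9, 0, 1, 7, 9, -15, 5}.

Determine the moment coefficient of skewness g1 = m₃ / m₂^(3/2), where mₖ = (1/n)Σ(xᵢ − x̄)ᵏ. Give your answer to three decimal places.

-1.341

x̄ = (9 + 0 + 1 + 7 + 9 - 15 + 5) / 7 = 2.2857
deviations (xᵢ − x̄): 6.7143, -2.2857, -1.2857, 4.7143, 6.7143, -17.2857, 2.7143
Σ(xᵢ − x̄)² = 425.4286 ⇒ m₂ = 425.4286/7 = 60.77551
Σ(xᵢ − x̄)³ = -4448.8163 ⇒ m₃ = -4448.8163/7 = -635.54519
m₂^(3/2) = 60.77551^(1.5) = 473.79767
g1 = m₃ / m₂^(3/2) = -635.54519 / 473.79767 ≈ -1.341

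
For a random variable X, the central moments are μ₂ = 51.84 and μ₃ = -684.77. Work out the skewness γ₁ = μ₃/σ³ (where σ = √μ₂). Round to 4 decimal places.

-1.8346

σ = √μ₂ = √51.84 = 7.20000
σ³ = μ₂^(3/2) = 373.24800
γ₁ = μ₃/σ³ = -684.77 / 373.24800 ≈ -1.8346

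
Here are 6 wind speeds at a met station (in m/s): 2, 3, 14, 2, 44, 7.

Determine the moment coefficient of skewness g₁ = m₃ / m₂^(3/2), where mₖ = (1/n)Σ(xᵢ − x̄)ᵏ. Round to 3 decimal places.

x̄ = (2 + 3 + 14 + 2 + 44 + 7) / 6 = 12.0000
deviations (xᵢ − x̄): -10.0000, -9.0000, 2.0000, -10.0000, 32.0000, -5.0000
Σ(xᵢ − x̄)² = 1334.0000 ⇒ m₂ = 1334.0000/6 = 222.33333
Σ(xᵢ − x̄)³ = 29922.0000 ⇒ m₃ = 29922.0000/6 = 4987.00000
m₂^(3/2) = 222.33333^(1.5) = 3315.17813
g₁ = m₃ / m₂^(3/2) = 4987.00000 / 3315.17813 ≈ 1.504

1.504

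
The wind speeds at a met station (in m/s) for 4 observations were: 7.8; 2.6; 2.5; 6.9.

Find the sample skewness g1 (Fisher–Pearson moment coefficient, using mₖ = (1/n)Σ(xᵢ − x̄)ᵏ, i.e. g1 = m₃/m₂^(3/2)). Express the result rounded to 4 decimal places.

0.0507

x̄ = (7.8 + 2.6 + 2.5 + 6.9) / 4 = 4.9500
deviations (xᵢ − x̄): 2.8500, -2.3500, -2.4500, 1.9500
Σ(xᵢ − x̄)² = 23.4500 ⇒ m₂ = 23.4500/4 = 5.86250
Σ(xᵢ − x̄)³ = 2.8800 ⇒ m₃ = 2.8800/4 = 0.72000
m₂^(3/2) = 5.86250^(1.5) = 14.19464
g1 = m₃ / m₂^(3/2) = 0.72000 / 14.19464 ≈ 0.0507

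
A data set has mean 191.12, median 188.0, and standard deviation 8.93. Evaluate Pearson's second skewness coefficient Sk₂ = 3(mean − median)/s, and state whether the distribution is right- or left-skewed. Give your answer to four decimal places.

1.0482, right-skewed

Sk₂ = 3(191.12 − 188.0) / 8.93 = 3 × 3.1200 / 8.93
    = 9.3600 / 8.93 ≈ 1.0482
Sk₂ > 0 ⇒ mean > median ⇒ right-skewed (positive skew).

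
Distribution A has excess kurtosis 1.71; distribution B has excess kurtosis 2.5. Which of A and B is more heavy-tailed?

Higher excess kurtosis ⇒ heavier tails relative to the normal distribution.
1.71 vs 2.5: the larger is 2.5, so B has heavier tails.

B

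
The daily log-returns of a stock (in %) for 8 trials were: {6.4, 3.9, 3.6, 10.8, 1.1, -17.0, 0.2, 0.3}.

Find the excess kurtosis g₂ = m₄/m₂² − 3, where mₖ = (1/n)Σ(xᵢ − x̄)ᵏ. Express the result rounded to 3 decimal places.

1.371

x̄ = 1.1625
Σ(xᵢ − x̄)² = 465.2988 ⇒ m₂ = 58.16234
Σ(xᵢ − x̄)⁴ = 118290.7517 ⇒ m₄ = 14786.34396
m₂² = 3382.85823
g₂ = m₄/m₂² − 3 = 4.37096 − 3 ≈ 1.371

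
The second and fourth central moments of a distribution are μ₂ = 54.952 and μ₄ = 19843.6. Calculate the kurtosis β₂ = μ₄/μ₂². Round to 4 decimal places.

6.5713

μ₂² = 54.952² = 3019.72230
μ₄/μ₂² = 19843.6 / 3019.72230 = 6.57133
β₂ ≈ 6.5713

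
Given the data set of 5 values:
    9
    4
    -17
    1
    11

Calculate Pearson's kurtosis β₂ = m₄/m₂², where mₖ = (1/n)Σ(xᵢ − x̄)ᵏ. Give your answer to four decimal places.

2.6614

x̄ = 1.6000
Σ(xᵢ − x̄)² = 495.2000 ⇒ m₂ = 99.04000
Σ(xᵢ − x̄)⁴ = 130527.7760 ⇒ m₄ = 26105.55520
m₂² = 9808.92160
β₂ = m₄/m₂² = 26105.55520 / 9808.92160 ≈ 2.6614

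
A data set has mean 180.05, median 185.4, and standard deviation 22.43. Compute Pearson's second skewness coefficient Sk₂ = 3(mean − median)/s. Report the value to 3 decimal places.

-0.716

Sk₂ = 3(180.05 − 185.4) / 22.43 = 3 × -5.3500 / 22.43
    = -16.0500 / 22.43 ≈ -0.716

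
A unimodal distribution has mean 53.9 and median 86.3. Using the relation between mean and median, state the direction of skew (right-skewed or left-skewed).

left-skewed

mean − median = 53.9 − 86.3 = -32.4
mean < median ⇒ the longer tail is on the left ⇒ left-skewed (negatively skewed).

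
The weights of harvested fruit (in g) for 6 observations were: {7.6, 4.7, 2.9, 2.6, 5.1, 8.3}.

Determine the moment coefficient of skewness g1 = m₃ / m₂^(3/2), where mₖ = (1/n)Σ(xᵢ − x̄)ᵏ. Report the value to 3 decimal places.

0.231

x̄ = (7.6 + 4.7 + 2.9 + 2.6 + 5.1 + 8.3) / 6 = 5.2000
deviations (xᵢ − x̄): 2.4000, -0.5000, -2.3000, -2.6000, -0.1000, 3.1000
Σ(xᵢ − x̄)² = 27.6800 ⇒ m₂ = 27.6800/6 = 4.61333
Σ(xᵢ − x̄)³ = 13.7460 ⇒ m₃ = 13.7460/6 = 2.29100
m₂^(3/2) = 4.61333^(1.5) = 9.90883
g1 = m₃ / m₂^(3/2) = 2.29100 / 9.90883 ≈ 0.231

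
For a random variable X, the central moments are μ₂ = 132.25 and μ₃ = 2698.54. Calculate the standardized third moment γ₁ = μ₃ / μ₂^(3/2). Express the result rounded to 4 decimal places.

1.7743

σ = √μ₂ = √132.25 = 11.50000
σ³ = μ₂^(3/2) = 1520.87500
γ₁ = μ₃/σ³ = 2698.54 / 1520.87500 ≈ 1.7743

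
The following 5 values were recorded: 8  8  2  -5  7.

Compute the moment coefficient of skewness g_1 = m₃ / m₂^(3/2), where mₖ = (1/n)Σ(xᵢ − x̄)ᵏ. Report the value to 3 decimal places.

x̄ = (8 + 8 + 2 - 5 + 7) / 5 = 4.0000
deviations (xᵢ − x̄): 4.0000, 4.0000, -2.0000, -9.0000, 3.0000
Σ(xᵢ − x̄)² = 126.0000 ⇒ m₂ = 126.0000/5 = 25.20000
Σ(xᵢ − x̄)³ = -582.0000 ⇒ m₃ = -582.0000/5 = -116.40000
m₂^(3/2) = 25.20000^(1.5) = 126.50300
g_1 = m₃ / m₂^(3/2) = -116.40000 / 126.50300 ≈ -0.920

-0.920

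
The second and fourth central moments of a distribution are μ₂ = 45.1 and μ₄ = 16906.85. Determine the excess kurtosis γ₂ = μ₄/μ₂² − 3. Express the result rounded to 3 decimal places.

μ₂² = 45.1² = 2034.01000
μ₄/μ₂² = 16906.85 / 2034.01000 = 8.31208
γ₂ = 8.31208 − 3 ≈ 5.312

5.312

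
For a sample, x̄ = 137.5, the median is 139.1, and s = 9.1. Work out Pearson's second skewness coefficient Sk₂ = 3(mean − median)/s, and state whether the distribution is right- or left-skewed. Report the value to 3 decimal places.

Sk₂ = 3(137.5 − 139.1) / 9.1 = 3 × -1.6000 / 9.1
    = -4.8000 / 9.1 ≈ -0.527
Sk₂ < 0 ⇒ mean < median ⇒ left-skewed (negative skew).

-0.527, left-skewed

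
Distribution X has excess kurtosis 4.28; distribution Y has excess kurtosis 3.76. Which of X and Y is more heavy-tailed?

X

Higher excess kurtosis ⇒ heavier tails relative to the normal distribution.
4.28 vs 3.76: the larger is 4.28, so X has heavier tails.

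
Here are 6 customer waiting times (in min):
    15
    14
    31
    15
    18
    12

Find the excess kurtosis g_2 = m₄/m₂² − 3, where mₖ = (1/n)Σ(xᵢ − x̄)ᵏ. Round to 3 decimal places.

0.655

x̄ = 17.5000
Σ(xᵢ − x̄)² = 237.5000 ⇒ m₂ = 39.58333
Σ(xᵢ − x̄)⁴ = 34358.3750 ⇒ m₄ = 5726.39583
m₂² = 1566.84028
g_2 = m₄/m₂² − 3 = 3.65474 − 3 ≈ 0.655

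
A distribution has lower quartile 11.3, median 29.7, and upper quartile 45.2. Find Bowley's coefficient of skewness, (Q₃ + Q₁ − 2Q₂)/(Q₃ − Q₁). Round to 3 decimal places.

numerator: Q₃ + Q₁ − 2Q₂ = 45.2 + 11.3 − 2×29.7 = -2.9000
denominator: Q₃ − Q₁ = 45.2 − 11.3 = 33.9000
Bowley skewness = -2.9000 / 33.9000 ≈ -0.086

-0.086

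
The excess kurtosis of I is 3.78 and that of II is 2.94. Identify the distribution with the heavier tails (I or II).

I

Higher excess kurtosis ⇒ heavier tails relative to the normal distribution.
3.78 vs 2.94: the larger is 3.78, so I has heavier tails.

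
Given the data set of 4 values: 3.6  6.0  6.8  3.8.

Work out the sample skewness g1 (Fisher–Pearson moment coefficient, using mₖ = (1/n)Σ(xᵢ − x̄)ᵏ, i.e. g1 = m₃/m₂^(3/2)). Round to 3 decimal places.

x̄ = (3.6 + 6.0 + 6.8 + 3.8) / 4 = 5.0500
deviations (xᵢ − x̄): -1.4500, 0.9500, 1.7500, -1.2500
Σ(xᵢ − x̄)² = 7.6300 ⇒ m₂ = 7.6300/4 = 1.90750
Σ(xᵢ − x̄)³ = 1.2150 ⇒ m₃ = 1.2150/4 = 0.30375
m₂^(3/2) = 1.90750^(1.5) = 2.63449
g1 = m₃ / m₂^(3/2) = 0.30375 / 2.63449 ≈ 0.115

0.115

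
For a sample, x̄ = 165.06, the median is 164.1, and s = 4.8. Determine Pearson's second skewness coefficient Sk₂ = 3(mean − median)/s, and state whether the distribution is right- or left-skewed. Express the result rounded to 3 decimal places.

0.600, right-skewed

Sk₂ = 3(165.06 − 164.1) / 4.8 = 3 × 0.9600 / 4.8
    = 2.8800 / 4.8 ≈ 0.600
Sk₂ > 0 ⇒ mean > median ⇒ right-skewed (positive skew).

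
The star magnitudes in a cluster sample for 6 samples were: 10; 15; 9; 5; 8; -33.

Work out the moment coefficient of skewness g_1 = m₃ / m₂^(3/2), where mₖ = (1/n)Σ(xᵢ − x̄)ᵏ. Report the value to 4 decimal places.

x̄ = (10 + 15 + 9 + 5 + 8 - 33) / 6 = 2.3333
deviations (xᵢ − x̄): 7.6667, 12.6667, 6.6667, 2.6667, 5.6667, -35.3333
Σ(xᵢ − x̄)² = 1551.3333 ⇒ m₂ = 1551.3333/6 = 258.55556
Σ(xᵢ − x̄)³ = -41131.5556 ⇒ m₃ = -41131.5556/6 = -6855.25926
m₂^(3/2) = 258.55556^(1.5) = 4157.48615
g_1 = m₃ / m₂^(3/2) = -6855.25926 / 4157.48615 ≈ -1.6489

-1.6489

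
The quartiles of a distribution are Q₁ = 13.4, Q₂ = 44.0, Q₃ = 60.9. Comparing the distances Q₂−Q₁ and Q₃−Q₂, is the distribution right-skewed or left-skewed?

left-skewed

Q₂ − Q₁ = 30.6;  Q₃ − Q₂ = 16.9
Q₂ − Q₁ > Q₃ − Q₂ ⇒ the lower half is more spread out ⇒ left-skewed.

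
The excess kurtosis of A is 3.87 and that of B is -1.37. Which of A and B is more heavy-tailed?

Higher excess kurtosis ⇒ heavier tails relative to the normal distribution.
3.87 vs -1.37: the larger is 3.87, so A has heavier tails. (A is leptokurtic — heavier-than-normal tails; the other is platykurtic.)

A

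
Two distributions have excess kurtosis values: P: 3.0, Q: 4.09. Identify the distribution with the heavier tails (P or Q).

Higher excess kurtosis ⇒ heavier tails relative to the normal distribution.
3.0 vs 4.09: the larger is 4.09, so Q has heavier tails.

Q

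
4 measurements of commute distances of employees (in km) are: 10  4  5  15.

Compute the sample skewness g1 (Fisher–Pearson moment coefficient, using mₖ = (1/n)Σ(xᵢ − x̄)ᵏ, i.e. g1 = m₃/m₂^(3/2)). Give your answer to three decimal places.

0.426

x̄ = (10 + 4 + 5 + 15) / 4 = 8.5000
deviations (xᵢ − x̄): 1.5000, -4.5000, -3.5000, 6.5000
Σ(xᵢ − x̄)² = 77.0000 ⇒ m₂ = 77.0000/4 = 19.25000
Σ(xᵢ − x̄)³ = 144.0000 ⇒ m₃ = 144.0000/4 = 36.00000
m₂^(3/2) = 19.25000^(1.5) = 84.45903
g1 = m₃ / m₂^(3/2) = 36.00000 / 84.45903 ≈ 0.426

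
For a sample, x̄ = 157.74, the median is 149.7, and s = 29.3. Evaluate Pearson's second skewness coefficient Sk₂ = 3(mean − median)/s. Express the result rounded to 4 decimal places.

0.8232

Sk₂ = 3(157.74 − 149.7) / 29.3 = 3 × 8.0400 / 29.3
    = 24.1200 / 29.3 ≈ 0.8232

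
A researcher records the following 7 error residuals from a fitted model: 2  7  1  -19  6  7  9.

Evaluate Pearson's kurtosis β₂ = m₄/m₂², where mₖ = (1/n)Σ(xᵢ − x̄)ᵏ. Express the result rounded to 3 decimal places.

x̄ = 1.8571
Σ(xᵢ − x̄)² = 556.8571 ⇒ m₂ = 79.55102
Σ(xᵢ − x̄)⁴ = 193540.0525 ⇒ m₄ = 27648.57893
m₂² = 6328.36485
β₂ = m₄/m₂² = 27648.57893 / 6328.36485 ≈ 4.369

4.369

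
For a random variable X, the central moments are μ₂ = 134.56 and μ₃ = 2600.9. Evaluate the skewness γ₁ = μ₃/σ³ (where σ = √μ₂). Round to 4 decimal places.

σ = √μ₂ = √134.56 = 11.60000
σ³ = μ₂^(3/2) = 1560.89600
γ₁ = μ₃/σ³ = 2600.9 / 1560.89600 ≈ 1.6663

1.6663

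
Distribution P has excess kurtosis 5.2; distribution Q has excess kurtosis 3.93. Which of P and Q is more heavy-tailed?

Higher excess kurtosis ⇒ heavier tails relative to the normal distribution.
5.2 vs 3.93: the larger is 5.2, so P has heavier tails.

P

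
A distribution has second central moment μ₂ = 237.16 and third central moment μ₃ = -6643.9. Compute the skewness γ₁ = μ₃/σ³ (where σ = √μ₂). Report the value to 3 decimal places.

σ = √μ₂ = √237.16 = 15.40000
σ³ = μ₂^(3/2) = 3652.26400
γ₁ = μ₃/σ³ = -6643.9 / 3652.26400 ≈ -1.819

-1.819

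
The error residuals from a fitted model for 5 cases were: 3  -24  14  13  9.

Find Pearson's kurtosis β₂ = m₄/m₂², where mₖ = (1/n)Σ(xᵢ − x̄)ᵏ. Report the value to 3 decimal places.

2.867

x̄ = 3.0000
Σ(xᵢ − x̄)² = 986.0000 ⇒ m₂ = 197.20000
Σ(xᵢ − x̄)⁴ = 557378.0000 ⇒ m₄ = 111475.60000
m₂² = 38887.84000
β₂ = m₄/m₂² = 111475.60000 / 38887.84000 ≈ 2.867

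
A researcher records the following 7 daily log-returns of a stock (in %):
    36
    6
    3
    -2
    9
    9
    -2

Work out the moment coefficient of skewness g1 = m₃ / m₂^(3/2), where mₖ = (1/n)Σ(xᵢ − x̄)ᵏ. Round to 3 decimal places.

1.518

x̄ = (36 + 6 + 3 - 2 + 9 + 9 - 2) / 7 = 8.4286
deviations (xᵢ − x̄): 27.5714, -2.4286, -5.4286, -10.4286, 0.5714, 0.5714, -10.4286
Σ(xᵢ − x̄)² = 1013.7143 ⇒ m₂ = 1013.7143/7 = 144.81633
Σ(xᵢ − x̄)³ = 18517.1020 ⇒ m₃ = 18517.1020/7 = 2645.30029
m₂^(3/2) = 144.81633^(1.5) = 1742.71468
g1 = m₃ / m₂^(3/2) = 2645.30029 / 1742.71468 ≈ 1.518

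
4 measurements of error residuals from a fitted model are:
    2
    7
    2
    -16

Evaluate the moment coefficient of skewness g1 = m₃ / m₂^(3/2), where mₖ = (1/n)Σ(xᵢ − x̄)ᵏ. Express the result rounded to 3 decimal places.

x̄ = (2 + 7 + 2 - 16) / 4 = -1.2500
deviations (xᵢ − x̄): 3.2500, 8.2500, 3.2500, -14.7500
Σ(xᵢ − x̄)² = 306.7500 ⇒ m₂ = 306.7500/4 = 76.68750
Σ(xᵢ − x̄)³ = -2578.8750 ⇒ m₃ = -2578.8750/4 = -644.71875
m₂^(3/2) = 76.68750^(1.5) = 671.56317
g1 = m₃ / m₂^(3/2) = -644.71875 / 671.56317 ≈ -0.960

-0.960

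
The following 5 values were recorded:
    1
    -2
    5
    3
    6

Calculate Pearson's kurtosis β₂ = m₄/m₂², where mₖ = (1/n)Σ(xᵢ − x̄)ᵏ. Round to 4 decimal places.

x̄ = 2.6000
Σ(xᵢ − x̄)² = 41.2000 ⇒ m₂ = 8.24000
Σ(xᵢ − x̄)⁴ = 621.1360 ⇒ m₄ = 124.22720
m₂² = 67.89760
β₂ = m₄/m₂² = 124.22720 / 67.89760 ≈ 1.8296

1.8296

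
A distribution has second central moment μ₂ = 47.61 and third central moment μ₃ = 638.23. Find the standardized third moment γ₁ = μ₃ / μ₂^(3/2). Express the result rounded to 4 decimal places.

σ = √μ₂ = √47.61 = 6.90000
σ³ = μ₂^(3/2) = 328.50900
γ₁ = μ₃/σ³ = 638.23 / 328.50900 ≈ 1.9428

1.9428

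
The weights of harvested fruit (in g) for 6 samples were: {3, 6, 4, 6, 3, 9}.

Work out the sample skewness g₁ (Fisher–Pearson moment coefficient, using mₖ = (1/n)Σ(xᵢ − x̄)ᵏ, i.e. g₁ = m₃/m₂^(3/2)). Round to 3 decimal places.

0.627

x̄ = (3 + 6 + 4 + 6 + 3 + 9) / 6 = 5.1667
deviations (xᵢ − x̄): -2.1667, 0.8333, -1.1667, 0.8333, -2.1667, 3.8333
Σ(xᵢ − x̄)² = 26.8333 ⇒ m₂ = 26.8333/6 = 4.47222
Σ(xᵢ − x̄)³ = 35.5556 ⇒ m₃ = 35.5556/6 = 5.92593
m₂^(3/2) = 4.47222^(1.5) = 9.45769
g₁ = m₃ / m₂^(3/2) = 5.92593 / 9.45769 ≈ 0.627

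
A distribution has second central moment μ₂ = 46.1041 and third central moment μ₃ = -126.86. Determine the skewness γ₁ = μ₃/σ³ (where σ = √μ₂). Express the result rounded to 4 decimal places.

-0.4052

σ = √μ₂ = √46.1041 = 6.79000
σ³ = μ₂^(3/2) = 313.04684
γ₁ = μ₃/σ³ = -126.86 / 313.04684 ≈ -0.4052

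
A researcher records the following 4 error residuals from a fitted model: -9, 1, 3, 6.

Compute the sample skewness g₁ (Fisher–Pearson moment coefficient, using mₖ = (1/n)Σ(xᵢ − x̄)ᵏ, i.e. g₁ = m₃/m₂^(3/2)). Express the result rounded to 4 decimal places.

-0.8131

x̄ = (-9 + 1 + 3 + 6) / 4 = 0.2500
deviations (xᵢ − x̄): -9.2500, 0.7500, 2.7500, 5.7500
Σ(xᵢ − x̄)² = 126.7500 ⇒ m₂ = 126.7500/4 = 31.68750
Σ(xᵢ − x̄)³ = -580.1250 ⇒ m₃ = -580.1250/4 = -145.03125
m₂^(3/2) = 31.68750^(1.5) = 178.37417
g₁ = m₃ / m₂^(3/2) = -145.03125 / 178.37417 ≈ -0.8131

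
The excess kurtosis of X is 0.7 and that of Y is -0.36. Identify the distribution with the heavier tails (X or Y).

Higher excess kurtosis ⇒ heavier tails relative to the normal distribution.
0.7 vs -0.36: the larger is 0.7, so X has heavier tails. (X is leptokurtic — heavier-than-normal tails; the other is platykurtic.)

X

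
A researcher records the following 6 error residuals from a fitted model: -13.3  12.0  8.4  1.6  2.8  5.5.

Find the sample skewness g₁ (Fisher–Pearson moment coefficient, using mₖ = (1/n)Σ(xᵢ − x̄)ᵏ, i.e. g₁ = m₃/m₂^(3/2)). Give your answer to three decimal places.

x̄ = (-13.3 + 12.0 + 8.4 + 1.6 + 2.8 + 5.5) / 6 = 2.8333
deviations (xᵢ − x̄): -16.1333, 9.1667, 5.5667, -1.2333, -0.0333, 2.6667
Σ(xᵢ − x̄)² = 383.9333 ⇒ m₂ = 383.9333/6 = 63.98889
Σ(xᵢ − x̄)³ = -3239.4156 ⇒ m₃ = -3239.4156/6 = -539.90259
m₂^(3/2) = 63.98889^(1.5) = 511.86667
g₁ = m₃ / m₂^(3/2) = -539.90259 / 511.86667 ≈ -1.055

-1.055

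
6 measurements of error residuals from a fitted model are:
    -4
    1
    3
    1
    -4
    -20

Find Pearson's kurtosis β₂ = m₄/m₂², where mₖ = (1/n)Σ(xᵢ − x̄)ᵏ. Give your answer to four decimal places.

3.4112

x̄ = -3.8333
Σ(xᵢ − x̄)² = 354.8333 ⇒ m₂ = 59.13889
Σ(xᵢ − x̄)⁴ = 71581.4861 ⇒ m₄ = 11930.24769
m₂² = 3497.40818
β₂ = m₄/m₂² = 11930.24769 / 3497.40818 ≈ 3.4112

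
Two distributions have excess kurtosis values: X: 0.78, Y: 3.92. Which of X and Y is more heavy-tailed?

Higher excess kurtosis ⇒ heavier tails relative to the normal distribution.
0.78 vs 3.92: the larger is 3.92, so Y has heavier tails.

Y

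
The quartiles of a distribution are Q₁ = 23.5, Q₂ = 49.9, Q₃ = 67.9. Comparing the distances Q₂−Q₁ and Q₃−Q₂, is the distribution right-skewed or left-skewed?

Q₂ − Q₁ = 26.4;  Q₃ − Q₂ = 18.0
Q₂ − Q₁ > Q₃ − Q₂ ⇒ the lower half is more spread out ⇒ left-skewed.

left-skewed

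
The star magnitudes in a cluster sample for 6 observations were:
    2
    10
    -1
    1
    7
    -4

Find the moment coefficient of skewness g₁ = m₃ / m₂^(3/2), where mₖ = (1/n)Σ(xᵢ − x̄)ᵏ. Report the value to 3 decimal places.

0.305

x̄ = (2 + 10 - 1 + 1 + 7 - 4) / 6 = 2.5000
deviations (xᵢ − x̄): -0.5000, 7.5000, -3.5000, -1.5000, 4.5000, -6.5000
Σ(xᵢ − x̄)² = 133.5000 ⇒ m₂ = 133.5000/6 = 22.25000
Σ(xᵢ − x̄)³ = 192.0000 ⇒ m₃ = 192.0000/6 = 32.00000
m₂^(3/2) = 22.25000^(1.5) = 104.95304
g₁ = m₃ / m₂^(3/2) = 32.00000 / 104.95304 ≈ 0.305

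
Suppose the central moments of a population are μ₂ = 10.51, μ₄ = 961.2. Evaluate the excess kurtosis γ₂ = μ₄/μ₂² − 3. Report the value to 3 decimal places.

μ₂² = 10.51² = 110.46010
μ₄/μ₂² = 961.2 / 110.46010 = 8.70178
γ₂ = 8.70178 − 3 ≈ 5.702

5.702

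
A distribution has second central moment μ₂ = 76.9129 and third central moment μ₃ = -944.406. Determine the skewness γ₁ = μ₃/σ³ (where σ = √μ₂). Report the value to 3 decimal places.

-1.400

σ = √μ₂ = √76.9129 = 8.77000
σ³ = μ₂^(3/2) = 674.52613
γ₁ = μ₃/σ³ = -944.406 / 674.52613 ≈ -1.400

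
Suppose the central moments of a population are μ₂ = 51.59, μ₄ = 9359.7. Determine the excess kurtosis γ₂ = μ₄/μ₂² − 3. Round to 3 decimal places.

0.517

μ₂² = 51.59² = 2661.52810
μ₄/μ₂² = 9359.7 / 2661.52810 = 3.51666
γ₂ = 3.51666 − 3 ≈ 0.517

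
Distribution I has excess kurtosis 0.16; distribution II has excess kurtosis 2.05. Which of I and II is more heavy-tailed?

II

Higher excess kurtosis ⇒ heavier tails relative to the normal distribution.
0.16 vs 2.05: the larger is 2.05, so II has heavier tails.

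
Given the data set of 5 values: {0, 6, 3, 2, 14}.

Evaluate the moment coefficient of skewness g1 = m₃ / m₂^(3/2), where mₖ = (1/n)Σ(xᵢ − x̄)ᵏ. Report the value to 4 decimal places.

x̄ = (0 + 6 + 3 + 2 + 14) / 5 = 5.0000
deviations (xᵢ − x̄): -5.0000, 1.0000, -2.0000, -3.0000, 9.0000
Σ(xᵢ − x̄)² = 120.0000 ⇒ m₂ = 120.0000/5 = 24.00000
Σ(xᵢ − x̄)³ = 570.0000 ⇒ m₃ = 570.0000/5 = 114.00000
m₂^(3/2) = 24.00000^(1.5) = 117.57551
g1 = m₃ / m₂^(3/2) = 114.00000 / 117.57551 ≈ 0.9696

0.9696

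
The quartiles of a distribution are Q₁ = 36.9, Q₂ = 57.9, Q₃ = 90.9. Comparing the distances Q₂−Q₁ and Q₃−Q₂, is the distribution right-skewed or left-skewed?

right-skewed

Q₂ − Q₁ = 21.0;  Q₃ − Q₂ = 33.0
Q₃ − Q₂ > Q₂ − Q₁ ⇒ the upper half is more spread out ⇒ right-skewed.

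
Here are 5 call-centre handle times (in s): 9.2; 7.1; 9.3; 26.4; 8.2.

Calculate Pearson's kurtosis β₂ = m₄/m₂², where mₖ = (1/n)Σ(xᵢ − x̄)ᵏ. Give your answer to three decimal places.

x̄ = 12.0400
Σ(xᵢ − x̄)² = 260.9320 ⇒ m₂ = 52.18640
Σ(xᵢ − x̄)⁴ = 43456.7855 ⇒ m₄ = 8691.35710
m₂² = 2723.42034
β₂ = m₄/m₂² = 8691.35710 / 2723.42034 ≈ 3.191

3.191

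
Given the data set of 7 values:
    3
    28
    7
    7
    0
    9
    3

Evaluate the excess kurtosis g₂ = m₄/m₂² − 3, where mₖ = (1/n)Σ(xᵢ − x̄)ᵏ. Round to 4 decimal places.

x̄ = 8.1429
Σ(xᵢ − x̄)² = 516.8571 ⇒ m₂ = 73.83673
Σ(xᵢ − x̄)⁴ = 161276.8688 ⇒ m₄ = 23039.55269
m₂² = 5451.86339
g₂ = m₄/m₂² − 3 = 4.22600 − 3 ≈ 1.2260

1.2260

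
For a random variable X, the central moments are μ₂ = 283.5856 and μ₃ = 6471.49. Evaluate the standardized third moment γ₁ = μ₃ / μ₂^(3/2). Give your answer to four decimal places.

1.3551

σ = √μ₂ = √283.5856 = 16.84000
σ³ = μ₂^(3/2) = 4775.58150
γ₁ = μ₃/σ³ = 6471.49 / 4775.58150 ≈ 1.3551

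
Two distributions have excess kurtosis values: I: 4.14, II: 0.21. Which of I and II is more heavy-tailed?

Higher excess kurtosis ⇒ heavier tails relative to the normal distribution.
4.14 vs 0.21: the larger is 4.14, so I has heavier tails.

I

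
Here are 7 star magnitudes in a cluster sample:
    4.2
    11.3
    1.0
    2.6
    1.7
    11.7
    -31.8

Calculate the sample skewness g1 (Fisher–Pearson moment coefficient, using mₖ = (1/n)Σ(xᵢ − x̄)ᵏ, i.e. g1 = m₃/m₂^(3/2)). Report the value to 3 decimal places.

-1.652

x̄ = (4.2 + 11.3 + 1.0 + 2.6 + 1.7 + 11.7 - 31.8) / 7 = 0.1000
deviations (xᵢ − x̄): 4.1000, 11.2000, 0.9000, 2.5000, 1.6000, 11.6000, -31.9000
Σ(xᵢ − x̄)² = 1304.0400 ⇒ m₂ = 1304.0400/7 = 186.29143
Σ(xᵢ − x̄)³ = -29406.5640 ⇒ m₃ = -29406.5640/7 = -4200.93771
m₂^(3/2) = 186.29143^(1.5) = 2542.66596
g1 = m₃ / m₂^(3/2) = -4200.93771 / 2542.66596 ≈ -1.652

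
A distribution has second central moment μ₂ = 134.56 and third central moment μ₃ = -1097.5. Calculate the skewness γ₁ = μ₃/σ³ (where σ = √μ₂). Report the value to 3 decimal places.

-0.703

σ = √μ₂ = √134.56 = 11.60000
σ³ = μ₂^(3/2) = 1560.89600
γ₁ = μ₃/σ³ = -1097.5 / 1560.89600 ≈ -0.703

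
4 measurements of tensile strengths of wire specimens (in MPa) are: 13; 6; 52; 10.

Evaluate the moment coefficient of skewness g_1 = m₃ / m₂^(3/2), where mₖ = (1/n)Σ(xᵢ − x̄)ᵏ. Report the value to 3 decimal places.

1.092

x̄ = (13 + 6 + 52 + 10) / 4 = 20.2500
deviations (xᵢ − x̄): -7.2500, -14.2500, 31.7500, -10.2500
Σ(xᵢ − x̄)² = 1368.7500 ⇒ m₂ = 1368.7500/4 = 342.18750
Σ(xᵢ − x̄)³ = 27654.3750 ⇒ m₃ = 27654.3750/4 = 6913.59375
m₂^(3/2) = 342.18750^(1.5) = 6329.89070
g_1 = m₃ / m₂^(3/2) = 6913.59375 / 6329.89070 ≈ 1.092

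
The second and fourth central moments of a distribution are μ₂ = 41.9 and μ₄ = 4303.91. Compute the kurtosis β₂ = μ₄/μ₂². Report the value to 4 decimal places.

2.4515

μ₂² = 41.9² = 1755.61000
μ₄/μ₂² = 4303.91 / 1755.61000 = 2.45152
β₂ ≈ 2.4515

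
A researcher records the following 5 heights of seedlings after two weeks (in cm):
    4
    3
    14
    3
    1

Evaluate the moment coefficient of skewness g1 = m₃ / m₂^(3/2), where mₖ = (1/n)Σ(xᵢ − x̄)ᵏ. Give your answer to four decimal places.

1.3277

x̄ = (4 + 3 + 14 + 3 + 1) / 5 = 5.0000
deviations (xᵢ − x̄): -1.0000, -2.0000, 9.0000, -2.0000, -4.0000
Σ(xᵢ − x̄)² = 106.0000 ⇒ m₂ = 106.0000/5 = 21.20000
Σ(xᵢ − x̄)³ = 648.0000 ⇒ m₃ = 648.0000/5 = 129.60000
m₂^(3/2) = 21.20000^(1.5) = 97.61213
g1 = m₃ / m₂^(3/2) = 129.60000 / 97.61213 ≈ 1.3277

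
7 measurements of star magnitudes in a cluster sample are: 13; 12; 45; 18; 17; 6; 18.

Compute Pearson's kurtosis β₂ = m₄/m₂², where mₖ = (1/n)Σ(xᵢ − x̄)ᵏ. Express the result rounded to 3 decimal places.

x̄ = 18.4286
Σ(xᵢ − x̄)² = 933.7143 ⇒ m₂ = 133.38776
Σ(xᵢ − x̄)⁴ = 524934.9854 ⇒ m₄ = 74990.71220
m₂² = 17792.29321
β₂ = m₄/m₂² = 74990.71220 / 17792.29321 ≈ 4.215

4.215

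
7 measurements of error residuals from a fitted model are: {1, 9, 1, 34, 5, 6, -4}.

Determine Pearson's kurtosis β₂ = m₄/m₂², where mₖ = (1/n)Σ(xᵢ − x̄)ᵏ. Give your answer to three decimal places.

4.203

x̄ = 7.4286
Σ(xᵢ − x̄)² = 929.7143 ⇒ m₂ = 132.81633
Σ(xᵢ − x̄)⁴ = 519014.0058 ⇒ m₄ = 74144.85798
m₂² = 17640.17659
β₂ = m₄/m₂² = 74144.85798 / 17640.17659 ≈ 4.203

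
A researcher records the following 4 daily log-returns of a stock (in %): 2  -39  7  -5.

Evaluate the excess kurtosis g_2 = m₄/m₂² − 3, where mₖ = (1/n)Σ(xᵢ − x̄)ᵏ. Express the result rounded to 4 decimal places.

x̄ = -8.7500
Σ(xᵢ − x̄)² = 1292.7500 ⇒ m₂ = 323.18750
Σ(xᵢ − x̄)⁴ = 912426.8281 ⇒ m₄ = 228106.70703
m₂² = 104450.16016
g_2 = m₄/m₂² − 3 = 2.18388 − 3 ≈ -0.8161

-0.8161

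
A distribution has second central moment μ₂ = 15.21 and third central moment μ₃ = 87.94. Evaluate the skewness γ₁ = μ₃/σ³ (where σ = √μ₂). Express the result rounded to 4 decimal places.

σ = √μ₂ = √15.21 = 3.90000
σ³ = μ₂^(3/2) = 59.31900
γ₁ = μ₃/σ³ = 87.94 / 59.31900 ≈ 1.4825

1.4825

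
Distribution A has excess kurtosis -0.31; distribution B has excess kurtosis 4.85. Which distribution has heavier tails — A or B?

Higher excess kurtosis ⇒ heavier tails relative to the normal distribution.
-0.31 vs 4.85: the larger is 4.85, so B has heavier tails. (B is leptokurtic — heavier-than-normal tails; the other is platykurtic.)

B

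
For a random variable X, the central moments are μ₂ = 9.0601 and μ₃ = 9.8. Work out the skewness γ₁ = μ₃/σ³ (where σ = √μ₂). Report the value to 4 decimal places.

0.3594

σ = √μ₂ = √9.0601 = 3.01000
σ³ = μ₂^(3/2) = 27.27090
γ₁ = μ₃/σ³ = 9.8 / 27.27090 ≈ 0.3594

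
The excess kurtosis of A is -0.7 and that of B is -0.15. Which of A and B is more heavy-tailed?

Higher excess kurtosis ⇒ heavier tails relative to the normal distribution.
-0.7 vs -0.15: the larger is -0.15, so B has heavier tails.

B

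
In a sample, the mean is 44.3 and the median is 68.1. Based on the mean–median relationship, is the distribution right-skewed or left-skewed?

left-skewed

mean − median = 44.3 − 68.1 = -23.8
mean < median ⇒ the longer tail is on the left ⇒ left-skewed (negatively skewed).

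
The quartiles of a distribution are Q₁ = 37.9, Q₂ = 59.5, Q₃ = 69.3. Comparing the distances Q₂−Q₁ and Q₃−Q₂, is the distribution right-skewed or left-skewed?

Q₂ − Q₁ = 21.6;  Q₃ − Q₂ = 9.8
Q₂ − Q₁ > Q₃ − Q₂ ⇒ the lower half is more spread out ⇒ left-skewed.

left-skewed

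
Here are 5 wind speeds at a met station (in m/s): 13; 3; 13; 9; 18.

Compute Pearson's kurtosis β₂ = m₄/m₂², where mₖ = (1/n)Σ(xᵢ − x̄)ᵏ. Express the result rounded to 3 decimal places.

x̄ = 11.2000
Σ(xᵢ − x̄)² = 124.8000 ⇒ m₂ = 24.96000
Σ(xᵢ − x̄)⁴ = 6703.7760 ⇒ m₄ = 1340.75520
m₂² = 623.00160
β₂ = m₄/m₂² = 1340.75520 / 623.00160 ≈ 2.152

2.152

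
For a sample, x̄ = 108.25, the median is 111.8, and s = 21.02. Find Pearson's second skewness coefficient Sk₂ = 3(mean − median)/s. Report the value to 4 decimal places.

Sk₂ = 3(108.25 − 111.8) / 21.02 = 3 × -3.5500 / 21.02
    = -10.6500 / 21.02 ≈ -0.5067

-0.5067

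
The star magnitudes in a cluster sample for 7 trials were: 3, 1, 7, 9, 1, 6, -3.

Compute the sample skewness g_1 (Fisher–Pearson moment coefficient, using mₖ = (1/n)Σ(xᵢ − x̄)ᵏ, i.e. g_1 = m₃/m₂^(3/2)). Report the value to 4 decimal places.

-0.1475

x̄ = (3 + 1 + 7 + 9 + 1 + 6 - 3) / 7 = 3.4286
deviations (xᵢ − x̄): -0.4286, -2.4286, 3.5714, 5.5714, -2.4286, 2.5714, -6.4286
Σ(xᵢ − x̄)² = 103.7143 ⇒ m₂ = 103.7143/7 = 14.81633
Σ(xᵢ − x̄)³ = -58.8980 ⇒ m₃ = -58.8980/7 = -8.41399
m₂^(3/2) = 14.81633^(1.5) = 57.03098
g_1 = m₃ / m₂^(3/2) = -8.41399 / 57.03098 ≈ -0.1475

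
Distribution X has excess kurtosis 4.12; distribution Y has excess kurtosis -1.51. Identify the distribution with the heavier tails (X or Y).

Higher excess kurtosis ⇒ heavier tails relative to the normal distribution.
4.12 vs -1.51: the larger is 4.12, so X has heavier tails. (X is leptokurtic — heavier-than-normal tails; the other is platykurtic.)

X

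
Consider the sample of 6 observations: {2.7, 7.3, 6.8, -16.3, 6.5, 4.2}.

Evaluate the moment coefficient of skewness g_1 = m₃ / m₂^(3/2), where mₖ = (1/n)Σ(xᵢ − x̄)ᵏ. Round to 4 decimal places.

-1.6440

x̄ = (2.7 + 7.3 + 6.8 - 16.3 + 6.5 + 4.2) / 6 = 1.8667
deviations (xᵢ − x̄): 0.8333, 5.4333, 4.9333, -18.1667, 4.6333, 2.3333
Σ(xᵢ − x̄)² = 411.4933 ⇒ m₂ = 411.4933/6 = 68.58222
Σ(xᵢ − x̄)³ = -5602.2904 ⇒ m₃ = -5602.2904/6 = -933.71507
m₂^(3/2) = 68.58222^(1.5) = 567.95945
g_1 = m₃ / m₂^(3/2) = -933.71507 / 567.95945 ≈ -1.6440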